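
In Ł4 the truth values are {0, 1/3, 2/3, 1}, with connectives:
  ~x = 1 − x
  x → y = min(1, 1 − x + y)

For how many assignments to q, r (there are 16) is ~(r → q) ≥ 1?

q = 0, r = 0 ↦ 0  <
q = 0, r = 1/3 ↦ 1/3  <
q = 0, r = 2/3 ↦ 2/3  <
q = 0, r = 1 ↦ 1  ≥
q = 1/3, r = 0 ↦ 0  <
q = 1/3, r = 1/3 ↦ 0  <
q = 1/3, r = 2/3 ↦ 1/3  <
q = 1/3, r = 1 ↦ 2/3  <
q = 2/3, r = 0 ↦ 0  <
q = 2/3, r = 1/3 ↦ 0  <
q = 2/3, r = 2/3 ↦ 0  <
q = 2/3, r = 1 ↦ 1/3  <
q = 1, r = 0 ↦ 0  <
q = 1, r = 1/3 ↦ 0  <
q = 1, r = 2/3 ↦ 0  <
q = 1, r = 1 ↦ 0  <
So 1 of the 16 assignments meets the threshold.

1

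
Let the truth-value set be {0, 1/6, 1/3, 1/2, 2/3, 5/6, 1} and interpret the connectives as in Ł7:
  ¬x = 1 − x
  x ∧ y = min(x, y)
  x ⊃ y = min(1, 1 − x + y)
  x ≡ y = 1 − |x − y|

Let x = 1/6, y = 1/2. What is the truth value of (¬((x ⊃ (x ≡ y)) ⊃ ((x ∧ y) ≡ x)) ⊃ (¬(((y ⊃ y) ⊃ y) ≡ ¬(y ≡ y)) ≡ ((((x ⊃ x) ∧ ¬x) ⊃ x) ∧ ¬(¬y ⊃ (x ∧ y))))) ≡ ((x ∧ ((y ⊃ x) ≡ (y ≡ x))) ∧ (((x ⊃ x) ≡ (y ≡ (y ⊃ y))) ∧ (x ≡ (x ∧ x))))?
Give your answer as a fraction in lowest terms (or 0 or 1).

x ≡ y = 1/6 ≡ 1/2 = 2/3
x ⊃ (x ≡ y) = 1/6 ⊃ 2/3 = 1
x ∧ y = 1/6 ∧ 1/2 = 1/6
(x ∧ y) ≡ x = 1/6 ≡ 1/6 = 1
(x ⊃ (x ≡ y)) ⊃ ((x ∧ y) ≡ x) = 1 ⊃ 1 = 1
¬((x ⊃ (x ≡ y)) ⊃ ((x ∧ y) ≡ x)) = ¬1 = 0
y ⊃ y = 1/2 ⊃ 1/2 = 1
(y ⊃ y) ⊃ y = 1 ⊃ 1/2 = 1/2
y ≡ y = 1/2 ≡ 1/2 = 1
¬(y ≡ y) = ¬1 = 0
((y ⊃ y) ⊃ y) ≡ ¬(y ≡ y) = 1/2 ≡ 0 = 1/2
¬(((y ⊃ y) ⊃ y) ≡ ¬(y ≡ y)) = ¬1/2 = 1/2
x ⊃ x = 1/6 ⊃ 1/6 = 1
¬x = ¬1/6 = 5/6
(x ⊃ x) ∧ ¬x = 1 ∧ 5/6 = 5/6
((x ⊃ x) ∧ ¬x) ⊃ x = 5/6 ⊃ 1/6 = 1/3
¬y = ¬1/2 = 1/2
x ∧ y = 1/6 ∧ 1/2 = 1/6
¬y ⊃ (x ∧ y) = 1/2 ⊃ 1/6 = 2/3
¬(¬y ⊃ (x ∧ y)) = ¬2/3 = 1/3
(((x ⊃ x) ∧ ¬x) ⊃ x) ∧ ¬(¬y ⊃ (x ∧ y)) = 1/3 ∧ 1/3 = 1/3
¬(((y ⊃ y) ⊃ y) ≡ ¬(y ≡ y)) ≡ ((((x ⊃ x) ∧ ¬x) ⊃ x) ∧ ¬(¬y ⊃ (x ∧ y))) = 1/2 ≡ 1/3 = 5/6
¬((x ⊃ (x ≡ y)) ⊃ ((x ∧ y) ≡ x)) ⊃ (¬(((y ⊃ y) ⊃ y) ≡ ¬(y ≡ y)) ≡ ((((x ⊃ x) ∧ ¬x) ⊃ x) ∧ ¬(¬y ⊃ (x ∧ y)))) = 0 ⊃ 5/6 = 1
y ⊃ x = 1/2 ⊃ 1/6 = 2/3
y ≡ x = 1/2 ≡ 1/6 = 2/3
(y ⊃ x) ≡ (y ≡ x) = 2/3 ≡ 2/3 = 1
x ∧ ((y ⊃ x) ≡ (y ≡ x)) = 1/6 ∧ 1 = 1/6
x ⊃ x = 1/6 ⊃ 1/6 = 1
y ⊃ y = 1/2 ⊃ 1/2 = 1
y ≡ (y ⊃ y) = 1/2 ≡ 1 = 1/2
(x ⊃ x) ≡ (y ≡ (y ⊃ y)) = 1 ≡ 1/2 = 1/2
x ∧ x = 1/6 ∧ 1/6 = 1/6
x ≡ (x ∧ x) = 1/6 ≡ 1/6 = 1
((x ⊃ x) ≡ (y ≡ (y ⊃ y))) ∧ (x ≡ (x ∧ x)) = 1/2 ∧ 1 = 1/2
(x ∧ ((y ⊃ x) ≡ (y ≡ x))) ∧ (((x ⊃ x) ≡ (y ≡ (y ⊃ y))) ∧ (x ≡ (x ∧ x))) = 1/6 ∧ 1/2 = 1/6
(¬((x ⊃ (x ≡ y)) ⊃ ((x ∧ y) ≡ x)) ⊃ (¬(((y ⊃ y) ⊃ y) ≡ ¬(y ≡ y)) ≡ ((((x ⊃ x) ∧ ¬x) ⊃ x) ∧ ¬(¬y ⊃ (x ∧ y))))) ≡ ((x ∧ ((y ⊃ x) ≡ (y ≡ x))) ∧ (((x ⊃ x) ≡ (y ≡ (y ⊃ y))) ∧ (x ≡ (x ∧ x)))) = 1 ≡ 1/6 = 1/6

1/6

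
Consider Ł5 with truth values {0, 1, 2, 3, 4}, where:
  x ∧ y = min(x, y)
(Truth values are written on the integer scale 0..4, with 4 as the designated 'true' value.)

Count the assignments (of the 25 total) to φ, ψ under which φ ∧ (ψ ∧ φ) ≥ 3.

4

value 4: 1 assignment (counts)
value 3: 3 assignments (counts)
value 2: 5 assignments
value 1: 7 assignments
value 0: 9 assignments
So 4 of the 25 assignments meet the threshold.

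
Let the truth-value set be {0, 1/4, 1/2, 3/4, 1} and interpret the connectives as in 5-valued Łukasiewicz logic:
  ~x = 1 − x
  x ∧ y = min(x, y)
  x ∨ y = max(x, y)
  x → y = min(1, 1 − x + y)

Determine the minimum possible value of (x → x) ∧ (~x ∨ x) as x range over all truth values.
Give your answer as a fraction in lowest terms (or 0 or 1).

Take x = 1/2:
x → x = 1/2 → 1/2 = 1
~x = ~1/2 = 1/2
~x ∨ x = 1/2 ∨ 1/2 = 1/2
(x → x) ∧ (~x ∨ x) = 1 ∧ 1/2 = 1/2
No assignment yields a value below 1/2, so this is the minimum.

1/2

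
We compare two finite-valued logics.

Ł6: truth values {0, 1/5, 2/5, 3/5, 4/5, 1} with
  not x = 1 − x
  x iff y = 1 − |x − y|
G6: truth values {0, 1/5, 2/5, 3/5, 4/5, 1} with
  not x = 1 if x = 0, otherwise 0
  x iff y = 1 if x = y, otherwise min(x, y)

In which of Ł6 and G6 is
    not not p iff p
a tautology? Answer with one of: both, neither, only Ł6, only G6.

In Ł6: every assignment gives 1 — tautology.
In G6: at p = 1/5 the value is 1/5 — not a tautology.

only Ł6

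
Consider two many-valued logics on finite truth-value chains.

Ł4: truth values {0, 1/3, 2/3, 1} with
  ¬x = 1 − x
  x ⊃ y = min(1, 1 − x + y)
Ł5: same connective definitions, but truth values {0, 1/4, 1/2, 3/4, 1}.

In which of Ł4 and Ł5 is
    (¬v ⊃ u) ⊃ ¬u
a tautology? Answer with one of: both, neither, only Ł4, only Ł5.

neither

In Ł4: at u = 1/3, v = 2/3 the value is 2/3 — not a tautology.
In Ł5: at u = 1/4, v = 3/4 the value is 3/4 — not a tautology.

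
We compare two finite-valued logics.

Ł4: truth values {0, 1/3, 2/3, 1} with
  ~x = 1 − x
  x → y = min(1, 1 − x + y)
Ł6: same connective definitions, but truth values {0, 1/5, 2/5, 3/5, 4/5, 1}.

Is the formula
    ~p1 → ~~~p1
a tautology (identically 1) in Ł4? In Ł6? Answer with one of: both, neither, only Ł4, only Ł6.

In Ł4: every assignment gives 1 — tautology.
In Ł6: every assignment gives 1 — tautology.

both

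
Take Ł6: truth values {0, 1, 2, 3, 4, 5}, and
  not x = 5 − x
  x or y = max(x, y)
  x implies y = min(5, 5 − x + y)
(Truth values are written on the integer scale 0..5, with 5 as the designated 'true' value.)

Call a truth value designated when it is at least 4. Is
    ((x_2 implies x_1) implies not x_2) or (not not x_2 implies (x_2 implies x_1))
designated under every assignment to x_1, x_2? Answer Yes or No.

No

Counterexample: take x_1 = 2, x_2 = 5.
x_2 implies x_1 = 5 implies 2 = 2
not x_2 = not 5 = 0
(x_2 implies x_1) implies not x_2 = 2 implies 0 = 3
not x_2 = not 5 = 0
not not x_2 = not 0 = 5
x_2 implies x_1 = 5 implies 2 = 2
not not x_2 implies (x_2 implies x_1) = 5 implies 2 = 2
((x_2 implies x_1) implies not x_2) or (not not x_2 implies (x_2 implies x_1)) = 3 or 2 = 3
This gives 3, which is below 4.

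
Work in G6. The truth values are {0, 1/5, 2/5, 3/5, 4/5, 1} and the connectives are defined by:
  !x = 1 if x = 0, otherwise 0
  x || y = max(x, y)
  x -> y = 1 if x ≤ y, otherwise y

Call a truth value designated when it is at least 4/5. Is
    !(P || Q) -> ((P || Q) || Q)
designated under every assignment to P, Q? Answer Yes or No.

No

Counterexample: take P = 0, Q = 0.
P || Q = 0 || 0 = 0
!(P || Q) = !0 = 1
(P || Q) || Q = 0 || 0 = 0
!(P || Q) -> ((P || Q) || Q) = 1 -> 0 = 0
This gives 0, which is below 4/5.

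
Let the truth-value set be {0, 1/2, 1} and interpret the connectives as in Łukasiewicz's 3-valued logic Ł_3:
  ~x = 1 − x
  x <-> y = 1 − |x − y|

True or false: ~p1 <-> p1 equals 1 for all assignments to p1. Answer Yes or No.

No

Counterexample: take p1 = 0.
~p1 = ~0 = 1
~p1 <-> p1 = 1 <-> 0 = 0
This gives 0 ≠ 1.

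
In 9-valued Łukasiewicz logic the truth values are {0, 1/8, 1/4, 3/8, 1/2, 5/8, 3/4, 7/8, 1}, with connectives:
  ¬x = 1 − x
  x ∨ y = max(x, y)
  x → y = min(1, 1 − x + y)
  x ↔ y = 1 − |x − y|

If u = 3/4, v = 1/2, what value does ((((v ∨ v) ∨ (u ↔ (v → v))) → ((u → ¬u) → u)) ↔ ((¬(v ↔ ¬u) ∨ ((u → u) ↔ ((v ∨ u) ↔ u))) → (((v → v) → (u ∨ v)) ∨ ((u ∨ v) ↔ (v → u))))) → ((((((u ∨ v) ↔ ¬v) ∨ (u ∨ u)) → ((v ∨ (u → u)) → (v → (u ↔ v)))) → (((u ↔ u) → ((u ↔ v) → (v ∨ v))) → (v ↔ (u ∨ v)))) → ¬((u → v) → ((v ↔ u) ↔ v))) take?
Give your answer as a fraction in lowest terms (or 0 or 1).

v ∨ v = 1/2 ∨ 1/2 = 1/2
v → v = 1/2 → 1/2 = 1
u ↔ (v → v) = 3/4 ↔ 1 = 3/4
(v ∨ v) ∨ (u ↔ (v → v)) = 1/2 ∨ 3/4 = 3/4
¬u = ¬3/4 = 1/4
u → ¬u = 3/4 → 1/4 = 1/2
(u → ¬u) → u = 1/2 → 3/4 = 1
((v ∨ v) ∨ (u ↔ (v → v))) → ((u → ¬u) → u) = 3/4 → 1 = 1
¬u = ¬3/4 = 1/4
v ↔ ¬u = 1/2 ↔ 1/4 = 3/4
¬(v ↔ ¬u) = ¬3/4 = 1/4
u → u = 3/4 → 3/4 = 1
v ∨ u = 1/2 ∨ 3/4 = 3/4
(v ∨ u) ↔ u = 3/4 ↔ 3/4 = 1
(u → u) ↔ ((v ∨ u) ↔ u) = 1 ↔ 1 = 1
¬(v ↔ ¬u) ∨ ((u → u) ↔ ((v ∨ u) ↔ u)) = 1/4 ∨ 1 = 1
v → v = 1/2 → 1/2 = 1
u ∨ v = 3/4 ∨ 1/2 = 3/4
(v → v) → (u ∨ v) = 1 → 3/4 = 3/4
u ∨ v = 3/4 ∨ 1/2 = 3/4
v → u = 1/2 → 3/4 = 1
(u ∨ v) ↔ (v → u) = 3/4 ↔ 1 = 3/4
((v → v) → (u ∨ v)) ∨ ((u ∨ v) ↔ (v → u)) = 3/4 ∨ 3/4 = 3/4
(¬(v ↔ ¬u) ∨ ((u → u) ↔ ((v ∨ u) ↔ u))) → (((v → v) → (u ∨ v)) ∨ ((u ∨ v) ↔ (v → u))) = 1 → 3/4 = 3/4
(((v ∨ v) ∨ (u ↔ (v → v))) → ((u → ¬u) → u)) ↔ ((¬(v ↔ ¬u) ∨ ((u → u) ↔ ((v ∨ u) ↔ u))) → (((v → v) → (u ∨ v)) ∨ ((u ∨ v) ↔ (v → u)))) = 1 ↔ 3/4 = 3/4
u ∨ v = 3/4 ∨ 1/2 = 3/4
¬v = ¬1/2 = 1/2
(u ∨ v) ↔ ¬v = 3/4 ↔ 1/2 = 3/4
u ∨ u = 3/4 ∨ 3/4 = 3/4
((u ∨ v) ↔ ¬v) ∨ (u ∨ u) = 3/4 ∨ 3/4 = 3/4
u → u = 3/4 → 3/4 = 1
v ∨ (u → u) = 1/2 ∨ 1 = 1
u ↔ v = 3/4 ↔ 1/2 = 3/4
v → (u ↔ v) = 1/2 → 3/4 = 1
(v ∨ (u → u)) → (v → (u ↔ v)) = 1 → 1 = 1
(((u ∨ v) ↔ ¬v) ∨ (u ∨ u)) → ((v ∨ (u → u)) → (v → (u ↔ v))) = 3/4 → 1 = 1
u ↔ u = 3/4 ↔ 3/4 = 1
u ↔ v = 3/4 ↔ 1/2 = 3/4
v ∨ v = 1/2 ∨ 1/2 = 1/2
(u ↔ v) → (v ∨ v) = 3/4 → 1/2 = 3/4
(u ↔ u) → ((u ↔ v) → (v ∨ v)) = 1 → 3/4 = 3/4
u ∨ v = 3/4 ∨ 1/2 = 3/4
v ↔ (u ∨ v) = 1/2 ↔ 3/4 = 3/4
((u ↔ u) → ((u ↔ v) → (v ∨ v))) → (v ↔ (u ∨ v)) = 3/4 → 3/4 = 1
((((u ∨ v) ↔ ¬v) ∨ (u ∨ u)) → ((v ∨ (u → u)) → (v → (u ↔ v)))) → (((u ↔ u) → ((u ↔ v) → (v ∨ v))) → (v ↔ (u ∨ v))) = 1 → 1 = 1
u → v = 3/4 → 1/2 = 3/4
v ↔ u = 1/2 ↔ 3/4 = 3/4
(v ↔ u) ↔ v = 3/4 ↔ 1/2 = 3/4
(u → v) → ((v ↔ u) ↔ v) = 3/4 → 3/4 = 1
¬((u → v) → ((v ↔ u) ↔ v)) = ¬1 = 0
(((((u ∨ v) ↔ ¬v) ∨ (u ∨ u)) → ((v ∨ (u → u)) → (v → (u ↔ v)))) → (((u ↔ u) → ((u ↔ v) → (v ∨ v))) → (v ↔ (u ∨ v)))) → ¬((u → v) → ((v ↔ u) ↔ v)) = 1 → 0 = 0
((((v ∨ v) ∨ (u ↔ (v → v))) → ((u → ¬u) → u)) ↔ ((¬(v ↔ ¬u) ∨ ((u → u) ↔ ((v ∨ u) ↔ u))) → (((v → v) → (u ∨ v)) ∨ ((u ∨ v) ↔ (v → u))))) → ((((((u ∨ v) ↔ ¬v) ∨ (u ∨ u)) → ((v ∨ (u → u)) → (v → (u ↔ v)))) → (((u ↔ u) → ((u ↔ v) → (v ∨ v))) → (v ↔ (u ∨ v)))) → ¬((u → v) → ((v ↔ u) ↔ v))) = 3/4 → 0 = 1/4

1/4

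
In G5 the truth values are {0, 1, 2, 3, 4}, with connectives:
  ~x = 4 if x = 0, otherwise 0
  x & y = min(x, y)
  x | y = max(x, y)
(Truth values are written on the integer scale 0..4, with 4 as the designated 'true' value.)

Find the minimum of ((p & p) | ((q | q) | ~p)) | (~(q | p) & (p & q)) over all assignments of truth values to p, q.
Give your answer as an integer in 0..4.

Take p = 1, q = 0:
p & p = 1 & 1 = 1
q | q = 0 | 0 = 0
~p = ~1 = 0
(q | q) | ~p = 0 | 0 = 0
(p & p) | ((q | q) | ~p) = 1 | 0 = 1
q | p = 0 | 1 = 1
~(q | p) = ~1 = 0
p & q = 1 & 0 = 0
~(q | p) & (p & q) = 0 & 0 = 0
((p & p) | ((q | q) | ~p)) | (~(q | p) & (p & q)) = 1 | 0 = 1
No assignment yields a value below 1, so this is the minimum.

1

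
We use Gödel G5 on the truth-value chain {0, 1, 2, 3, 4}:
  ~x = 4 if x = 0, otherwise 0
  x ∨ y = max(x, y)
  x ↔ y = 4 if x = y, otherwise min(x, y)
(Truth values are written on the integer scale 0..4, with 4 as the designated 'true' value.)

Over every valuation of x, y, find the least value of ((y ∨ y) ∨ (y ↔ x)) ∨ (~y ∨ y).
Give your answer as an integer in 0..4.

Take x = 0, y = 1:
y ∨ y = 1 ∨ 1 = 1
y ↔ x = 1 ↔ 0 = 0
(y ∨ y) ∨ (y ↔ x) = 1 ∨ 0 = 1
~y = ~1 = 0
~y ∨ y = 0 ∨ 1 = 1
((y ∨ y) ∨ (y ↔ x)) ∨ (~y ∨ y) = 1 ∨ 1 = 1
No assignment yields a value below 1, so this is the minimum.

1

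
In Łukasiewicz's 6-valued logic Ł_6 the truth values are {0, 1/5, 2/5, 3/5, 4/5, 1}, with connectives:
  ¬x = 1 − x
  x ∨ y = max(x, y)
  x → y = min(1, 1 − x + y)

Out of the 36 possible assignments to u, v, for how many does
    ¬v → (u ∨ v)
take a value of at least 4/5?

value 1: 24 assignments (counts)
value 4/5: 5 assignments (counts)
value 3/5: 2 assignments
value 2/5: 3 assignments
value 1/5: 1 assignment
value 0: 1 assignment
So 29 of the 36 assignments meet the threshold.

29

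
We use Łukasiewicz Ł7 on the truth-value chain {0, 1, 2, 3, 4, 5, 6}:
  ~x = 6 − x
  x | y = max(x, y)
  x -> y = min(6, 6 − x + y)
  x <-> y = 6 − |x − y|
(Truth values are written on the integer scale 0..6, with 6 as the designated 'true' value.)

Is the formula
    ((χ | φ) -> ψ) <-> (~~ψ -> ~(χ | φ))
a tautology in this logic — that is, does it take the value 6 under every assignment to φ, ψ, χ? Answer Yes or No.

No

Counterexample: take φ = 0, ψ = 0, χ = 1.
χ | φ = 1 | 0 = 1
(χ | φ) -> ψ = 1 -> 0 = 5
~ψ = ~0 = 6
~~ψ = ~6 = 0
χ | φ = 1 | 0 = 1
~(χ | φ) = ~1 = 5
~~ψ -> ~(χ | φ) = 0 -> 5 = 6
((χ | φ) -> ψ) <-> (~~ψ -> ~(χ | φ)) = 5 <-> 6 = 5
This gives 5 ≠ 6.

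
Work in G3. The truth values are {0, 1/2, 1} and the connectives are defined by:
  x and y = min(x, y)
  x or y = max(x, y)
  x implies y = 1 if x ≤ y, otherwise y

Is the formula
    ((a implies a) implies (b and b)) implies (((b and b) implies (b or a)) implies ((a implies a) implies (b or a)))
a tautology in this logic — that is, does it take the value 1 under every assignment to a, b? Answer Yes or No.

a = 0, b = 0 ↦ 1
a = 0, b = 1/2 ↦ 1
a = 0, b = 1 ↦ 1
a = 1/2, b = 0 ↦ 1
a = 1/2, b = 1/2 ↦ 1
a = 1/2, b = 1 ↦ 1
a = 1, b = 0 ↦ 1
a = 1, b = 1/2 ↦ 1
a = 1, b = 1 ↦ 1
Every assignment gives a value ≥ 1.

Yes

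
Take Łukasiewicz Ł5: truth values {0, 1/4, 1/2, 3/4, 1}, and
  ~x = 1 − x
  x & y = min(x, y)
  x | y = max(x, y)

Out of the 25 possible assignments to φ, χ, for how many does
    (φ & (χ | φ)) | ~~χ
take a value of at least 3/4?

value 1: 9 assignments (counts)
value 3/4: 7 assignments (counts)
value 1/2: 5 assignments
value 1/4: 3 assignments
value 0: 1 assignment
So 16 of the 25 assignments meet the threshold.

16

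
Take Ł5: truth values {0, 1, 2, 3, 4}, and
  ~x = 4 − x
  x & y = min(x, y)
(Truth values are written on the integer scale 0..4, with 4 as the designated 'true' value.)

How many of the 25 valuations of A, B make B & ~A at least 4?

value 4: 1 assignment (counts)
value 3: 3 assignments
value 2: 5 assignments
value 1: 7 assignments
value 0: 9 assignments
So 1 of the 25 assignments meets the threshold.

1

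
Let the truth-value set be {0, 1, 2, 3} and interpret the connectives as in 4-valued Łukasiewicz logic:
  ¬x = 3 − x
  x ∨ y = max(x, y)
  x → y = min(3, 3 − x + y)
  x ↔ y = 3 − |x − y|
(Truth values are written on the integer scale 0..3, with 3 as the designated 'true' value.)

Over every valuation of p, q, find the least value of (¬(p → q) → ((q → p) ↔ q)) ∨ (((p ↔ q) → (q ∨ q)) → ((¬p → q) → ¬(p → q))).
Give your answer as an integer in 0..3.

2

Take p = 3, q = 1:
p → q = 3 → 1 = 1
¬(p → q) = ¬1 = 2
q → p = 1 → 3 = 3
(q → p) ↔ q = 3 ↔ 1 = 1
¬(p → q) → ((q → p) ↔ q) = 2 → 1 = 2
p ↔ q = 3 ↔ 1 = 1
q ∨ q = 1 ∨ 1 = 1
(p ↔ q) → (q ∨ q) = 1 → 1 = 3
¬p = ¬3 = 0
¬p → q = 0 → 1 = 3
p → q = 3 → 1 = 1
¬(p → q) = ¬1 = 2
(¬p → q) → ¬(p → q) = 3 → 2 = 2
((p ↔ q) → (q ∨ q)) → ((¬p → q) → ¬(p → q)) = 3 → 2 = 2
(¬(p → q) → ((q → p) ↔ q)) ∨ (((p ↔ q) → (q ∨ q)) → ((¬p → q) → ¬(p → q))) = 2 ∨ 2 = 2
No assignment yields a value below 2, so this is the minimum.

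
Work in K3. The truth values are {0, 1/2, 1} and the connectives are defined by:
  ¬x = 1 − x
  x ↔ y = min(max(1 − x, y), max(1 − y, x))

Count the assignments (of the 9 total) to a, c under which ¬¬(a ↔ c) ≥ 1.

2

a = 0, c = 0 ↦ 1  ≥
a = 0, c = 1/2 ↦ 1/2  <
a = 0, c = 1 ↦ 0  <
a = 1/2, c = 0 ↦ 1/2  <
a = 1/2, c = 1/2 ↦ 1/2  <
a = 1/2, c = 1 ↦ 1/2  <
a = 1, c = 0 ↦ 0  <
a = 1, c = 1/2 ↦ 1/2  <
a = 1, c = 1 ↦ 1  ≥
So 2 of the 9 assignments meet the threshold.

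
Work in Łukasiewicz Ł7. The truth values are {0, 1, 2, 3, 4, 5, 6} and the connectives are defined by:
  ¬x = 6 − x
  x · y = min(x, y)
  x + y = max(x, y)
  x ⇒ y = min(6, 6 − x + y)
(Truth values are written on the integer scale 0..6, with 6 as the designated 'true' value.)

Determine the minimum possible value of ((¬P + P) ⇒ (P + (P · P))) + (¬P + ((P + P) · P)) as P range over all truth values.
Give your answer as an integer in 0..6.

4

Take P = 2:
¬P = ¬2 = 4
¬P + P = 4 + 2 = 4
P · P = 2 · 2 = 2
P + (P · P) = 2 + 2 = 2
(¬P + P) ⇒ (P + (P · P)) = 4 ⇒ 2 = 4
¬P = ¬2 = 4
P + P = 2 + 2 = 2
(P + P) · P = 2 · 2 = 2
¬P + ((P + P) · P) = 4 + 2 = 4
((¬P + P) ⇒ (P + (P · P))) + (¬P + ((P + P) · P)) = 4 + 4 = 4
No assignment yields a value below 4, so this is the minimum.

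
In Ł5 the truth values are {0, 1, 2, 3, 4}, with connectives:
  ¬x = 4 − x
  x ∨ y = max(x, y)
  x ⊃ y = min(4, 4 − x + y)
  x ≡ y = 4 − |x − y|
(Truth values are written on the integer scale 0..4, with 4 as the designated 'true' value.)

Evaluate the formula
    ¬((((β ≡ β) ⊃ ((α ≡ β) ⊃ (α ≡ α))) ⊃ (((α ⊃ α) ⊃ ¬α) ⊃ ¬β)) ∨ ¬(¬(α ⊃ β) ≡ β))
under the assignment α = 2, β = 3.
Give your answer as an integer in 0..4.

β ≡ β = 3 ≡ 3 = 4
α ≡ β = 2 ≡ 3 = 3
α ≡ α = 2 ≡ 2 = 4
(α ≡ β) ⊃ (α ≡ α) = 3 ⊃ 4 = 4
(β ≡ β) ⊃ ((α ≡ β) ⊃ (α ≡ α)) = 4 ⊃ 4 = 4
α ⊃ α = 2 ⊃ 2 = 4
¬α = ¬2 = 2
(α ⊃ α) ⊃ ¬α = 4 ⊃ 2 = 2
¬β = ¬3 = 1
((α ⊃ α) ⊃ ¬α) ⊃ ¬β = 2 ⊃ 1 = 3
((β ≡ β) ⊃ ((α ≡ β) ⊃ (α ≡ α))) ⊃ (((α ⊃ α) ⊃ ¬α) ⊃ ¬β) = 4 ⊃ 3 = 3
α ⊃ β = 2 ⊃ 3 = 4
¬(α ⊃ β) = ¬4 = 0
¬(α ⊃ β) ≡ β = 0 ≡ 3 = 1
¬(¬(α ⊃ β) ≡ β) = ¬1 = 3
(((β ≡ β) ⊃ ((α ≡ β) ⊃ (α ≡ α))) ⊃ (((α ⊃ α) ⊃ ¬α) ⊃ ¬β)) ∨ ¬(¬(α ⊃ β) ≡ β) = 3 ∨ 3 = 3
¬((((β ≡ β) ⊃ ((α ≡ β) ⊃ (α ≡ α))) ⊃ (((α ⊃ α) ⊃ ¬α) ⊃ ¬β)) ∨ ¬(¬(α ⊃ β) ≡ β)) = ¬3 = 1

1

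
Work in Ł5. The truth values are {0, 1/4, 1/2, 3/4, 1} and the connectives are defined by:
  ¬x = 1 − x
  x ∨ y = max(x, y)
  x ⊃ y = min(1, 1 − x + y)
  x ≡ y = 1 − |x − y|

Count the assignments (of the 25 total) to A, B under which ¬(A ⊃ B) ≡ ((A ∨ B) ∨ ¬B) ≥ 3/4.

value 1: 1 assignment (counts)
value 3/4: 3 assignments (counts)
value 1/2: 7 assignments
value 1/4: 8 assignments
value 0: 6 assignments
So 4 of the 25 assignments meet the threshold.

4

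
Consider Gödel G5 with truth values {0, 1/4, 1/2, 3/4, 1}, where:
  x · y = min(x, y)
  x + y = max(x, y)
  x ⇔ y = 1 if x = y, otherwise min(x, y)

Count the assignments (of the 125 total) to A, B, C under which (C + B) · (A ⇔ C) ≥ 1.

9

value 1: 9 assignments (counts)
value 3/4: 17 assignments
value 1/2: 25 assignments
value 1/4: 33 assignments
value 0: 41 assignments
So 9 of the 125 assignments meet the threshold.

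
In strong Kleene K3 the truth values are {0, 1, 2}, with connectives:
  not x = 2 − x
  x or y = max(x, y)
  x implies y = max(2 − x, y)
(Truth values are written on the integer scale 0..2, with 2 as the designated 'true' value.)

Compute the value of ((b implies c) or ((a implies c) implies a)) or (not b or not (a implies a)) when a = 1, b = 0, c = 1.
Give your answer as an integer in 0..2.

b implies c = 0 implies 1 = 2
a implies c = 1 implies 1 = 1
(a implies c) implies a = 1 implies 1 = 1
(b implies c) or ((a implies c) implies a) = 2 or 1 = 2
not b = not 0 = 2
a implies a = 1 implies 1 = 1
not (a implies a) = not 1 = 1
not b or not (a implies a) = 2 or 1 = 2
((b implies c) or ((a implies c) implies a)) or (not b or not (a implies a)) = 2 or 2 = 2

2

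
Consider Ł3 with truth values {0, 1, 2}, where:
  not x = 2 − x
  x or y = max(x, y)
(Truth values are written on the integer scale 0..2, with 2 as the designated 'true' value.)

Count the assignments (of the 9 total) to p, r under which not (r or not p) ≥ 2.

p = 0, r = 0 ↦ 0  <
p = 0, r = 1 ↦ 0  <
p = 0, r = 2 ↦ 0  <
p = 1, r = 0 ↦ 1  <
p = 1, r = 1 ↦ 1  <
p = 1, r = 2 ↦ 0  <
p = 2, r = 0 ↦ 2  ≥
p = 2, r = 1 ↦ 1  <
p = 2, r = 2 ↦ 0  <
So 1 of the 9 assignments meets the threshold.

1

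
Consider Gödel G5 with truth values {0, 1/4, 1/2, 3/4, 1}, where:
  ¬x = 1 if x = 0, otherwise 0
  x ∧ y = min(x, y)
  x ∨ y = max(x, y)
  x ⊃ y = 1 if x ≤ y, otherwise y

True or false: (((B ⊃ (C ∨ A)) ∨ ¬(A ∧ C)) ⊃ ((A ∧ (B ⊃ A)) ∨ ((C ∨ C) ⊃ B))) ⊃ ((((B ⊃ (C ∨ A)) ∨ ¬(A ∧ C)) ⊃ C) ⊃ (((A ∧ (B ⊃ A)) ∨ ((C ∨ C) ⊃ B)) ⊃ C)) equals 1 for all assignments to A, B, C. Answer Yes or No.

Counterexample: take A = 1/4, B = 1/2, C = 1/4.
C ∨ A = 1/4 ∨ 1/4 = 1/4
B ⊃ (C ∨ A) = 1/2 ⊃ 1/4 = 1/4
A ∧ C = 1/4 ∧ 1/4 = 1/4
¬(A ∧ C) = ¬1/4 = 0
(B ⊃ (C ∨ A)) ∨ ¬(A ∧ C) = 1/4 ∨ 0 = 1/4
B ⊃ A = 1/2 ⊃ 1/4 = 1/4
A ∧ (B ⊃ A) = 1/4 ∧ 1/4 = 1/4
C ∨ C = 1/4 ∨ 1/4 = 1/4
(C ∨ C) ⊃ B = 1/4 ⊃ 1/2 = 1
(A ∧ (B ⊃ A)) ∨ ((C ∨ C) ⊃ B) = 1/4 ∨ 1 = 1
((B ⊃ (C ∨ A)) ∨ ¬(A ∧ C)) ⊃ ((A ∧ (B ⊃ A)) ∨ ((C ∨ C) ⊃ B)) = 1/4 ⊃ 1 = 1
C ∨ A = 1/4 ∨ 1/4 = 1/4
B ⊃ (C ∨ A) = 1/2 ⊃ 1/4 = 1/4
A ∧ C = 1/4 ∧ 1/4 = 1/4
¬(A ∧ C) = ¬1/4 = 0
(B ⊃ (C ∨ A)) ∨ ¬(A ∧ C) = 1/4 ∨ 0 = 1/4
((B ⊃ (C ∨ A)) ∨ ¬(A ∧ C)) ⊃ C = 1/4 ⊃ 1/4 = 1
B ⊃ A = 1/2 ⊃ 1/4 = 1/4
A ∧ (B ⊃ A) = 1/4 ∧ 1/4 = 1/4
C ∨ C = 1/4 ∨ 1/4 = 1/4
(C ∨ C) ⊃ B = 1/4 ⊃ 1/2 = 1
(A ∧ (B ⊃ A)) ∨ ((C ∨ C) ⊃ B) = 1/4 ∨ 1 = 1
((A ∧ (B ⊃ A)) ∨ ((C ∨ C) ⊃ B)) ⊃ C = 1 ⊃ 1/4 = 1/4
(((B ⊃ (C ∨ A)) ∨ ¬(A ∧ C)) ⊃ C) ⊃ (((A ∧ (B ⊃ A)) ∨ ((C ∨ C) ⊃ B)) ⊃ C) = 1 ⊃ 1/4 = 1/4
(((B ⊃ (C ∨ A)) ∨ ¬(A ∧ C)) ⊃ ((A ∧ (B ⊃ A)) ∨ ((C ∨ C) ⊃ B))) ⊃ ((((B ⊃ (C ∨ A)) ∨ ¬(A ∧ C)) ⊃ C) ⊃ (((A ∧ (B ⊃ A)) ∨ ((C ∨ C) ⊃ B)) ⊃ C)) = 1 ⊃ 1/4 = 1/4
This gives 1/4 ≠ 1.

No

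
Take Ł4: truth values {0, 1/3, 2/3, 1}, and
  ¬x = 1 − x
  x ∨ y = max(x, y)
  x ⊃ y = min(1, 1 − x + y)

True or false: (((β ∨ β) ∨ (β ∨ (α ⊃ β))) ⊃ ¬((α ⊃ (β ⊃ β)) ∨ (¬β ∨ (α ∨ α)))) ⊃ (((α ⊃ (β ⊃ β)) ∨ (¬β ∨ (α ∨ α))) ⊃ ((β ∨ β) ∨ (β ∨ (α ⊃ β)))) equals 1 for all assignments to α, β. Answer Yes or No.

No

Counterexample: take α = 2/3, β = 0.
β ∨ β = 0 ∨ 0 = 0
α ⊃ β = 2/3 ⊃ 0 = 1/3
β ∨ (α ⊃ β) = 0 ∨ 1/3 = 1/3
(β ∨ β) ∨ (β ∨ (α ⊃ β)) = 0 ∨ 1/3 = 1/3
β ⊃ β = 0 ⊃ 0 = 1
α ⊃ (β ⊃ β) = 2/3 ⊃ 1 = 1
¬β = ¬0 = 1
α ∨ α = 2/3 ∨ 2/3 = 2/3
¬β ∨ (α ∨ α) = 1 ∨ 2/3 = 1
(α ⊃ (β ⊃ β)) ∨ (¬β ∨ (α ∨ α)) = 1 ∨ 1 = 1
¬((α ⊃ (β ⊃ β)) ∨ (¬β ∨ (α ∨ α))) = ¬1 = 0
((β ∨ β) ∨ (β ∨ (α ⊃ β))) ⊃ ¬((α ⊃ (β ⊃ β)) ∨ (¬β ∨ (α ∨ α))) = 1/3 ⊃ 0 = 2/3
β ⊃ β = 0 ⊃ 0 = 1
α ⊃ (β ⊃ β) = 2/3 ⊃ 1 = 1
¬β = ¬0 = 1
α ∨ α = 2/3 ∨ 2/3 = 2/3
¬β ∨ (α ∨ α) = 1 ∨ 2/3 = 1
(α ⊃ (β ⊃ β)) ∨ (¬β ∨ (α ∨ α)) = 1 ∨ 1 = 1
β ∨ β = 0 ∨ 0 = 0
α ⊃ β = 2/3 ⊃ 0 = 1/3
β ∨ (α ⊃ β) = 0 ∨ 1/3 = 1/3
(β ∨ β) ∨ (β ∨ (α ⊃ β)) = 0 ∨ 1/3 = 1/3
((α ⊃ (β ⊃ β)) ∨ (¬β ∨ (α ∨ α))) ⊃ ((β ∨ β) ∨ (β ∨ (α ⊃ β))) = 1 ⊃ 1/3 = 1/3
(((β ∨ β) ∨ (β ∨ (α ⊃ β))) ⊃ ¬((α ⊃ (β ⊃ β)) ∨ (¬β ∨ (α ∨ α)))) ⊃ (((α ⊃ (β ⊃ β)) ∨ (¬β ∨ (α ∨ α))) ⊃ ((β ∨ β) ∨ (β ∨ (α ⊃ β)))) = 2/3 ⊃ 1/3 = 2/3
This gives 2/3 ≠ 1.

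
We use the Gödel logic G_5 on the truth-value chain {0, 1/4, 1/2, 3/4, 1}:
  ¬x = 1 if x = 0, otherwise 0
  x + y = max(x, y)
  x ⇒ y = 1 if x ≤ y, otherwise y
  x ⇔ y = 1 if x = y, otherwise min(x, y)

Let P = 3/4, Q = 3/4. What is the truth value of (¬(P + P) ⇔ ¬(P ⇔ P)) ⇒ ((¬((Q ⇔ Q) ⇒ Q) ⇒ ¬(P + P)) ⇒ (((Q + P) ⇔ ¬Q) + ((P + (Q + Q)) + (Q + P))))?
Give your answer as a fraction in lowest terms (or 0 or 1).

3/4

P + P = 3/4 + 3/4 = 3/4
¬(P + P) = ¬3/4 = 0
P ⇔ P = 3/4 ⇔ 3/4 = 1
¬(P ⇔ P) = ¬1 = 0
¬(P + P) ⇔ ¬(P ⇔ P) = 0 ⇔ 0 = 1
Q ⇔ Q = 3/4 ⇔ 3/4 = 1
(Q ⇔ Q) ⇒ Q = 1 ⇒ 3/4 = 3/4
¬((Q ⇔ Q) ⇒ Q) = ¬3/4 = 0
P + P = 3/4 + 3/4 = 3/4
¬(P + P) = ¬3/4 = 0
¬((Q ⇔ Q) ⇒ Q) ⇒ ¬(P + P) = 0 ⇒ 0 = 1
Q + P = 3/4 + 3/4 = 3/4
¬Q = ¬3/4 = 0
(Q + P) ⇔ ¬Q = 3/4 ⇔ 0 = 0
Q + Q = 3/4 + 3/4 = 3/4
P + (Q + Q) = 3/4 + 3/4 = 3/4
Q + P = 3/4 + 3/4 = 3/4
(P + (Q + Q)) + (Q + P) = 3/4 + 3/4 = 3/4
((Q + P) ⇔ ¬Q) + ((P + (Q + Q)) + (Q + P)) = 0 + 3/4 = 3/4
(¬((Q ⇔ Q) ⇒ Q) ⇒ ¬(P + P)) ⇒ (((Q + P) ⇔ ¬Q) + ((P + (Q + Q)) + (Q + P))) = 1 ⇒ 3/4 = 3/4
(¬(P + P) ⇔ ¬(P ⇔ P)) ⇒ ((¬((Q ⇔ Q) ⇒ Q) ⇒ ¬(P + P)) ⇒ (((Q + P) ⇔ ¬Q) + ((P + (Q + Q)) + (Q + P)))) = 1 ⇒ 3/4 = 3/4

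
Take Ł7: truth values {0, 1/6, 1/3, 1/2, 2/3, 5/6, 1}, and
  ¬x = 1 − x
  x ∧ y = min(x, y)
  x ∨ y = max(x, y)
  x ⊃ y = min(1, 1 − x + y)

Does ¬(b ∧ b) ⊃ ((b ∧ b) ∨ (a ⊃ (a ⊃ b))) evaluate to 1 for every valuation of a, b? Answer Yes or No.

No

Counterexample: take a = 2/3, b = 0.
b ∧ b = 0 ∧ 0 = 0
¬(b ∧ b) = ¬0 = 1
a ⊃ b = 2/3 ⊃ 0 = 1/3
a ⊃ (a ⊃ b) = 2/3 ⊃ 1/3 = 2/3
(b ∧ b) ∨ (a ⊃ (a ⊃ b)) = 0 ∨ 2/3 = 2/3
¬(b ∧ b) ⊃ ((b ∧ b) ∨ (a ⊃ (a ⊃ b))) = 1 ⊃ 2/3 = 2/3
This gives 2/3 ≠ 1.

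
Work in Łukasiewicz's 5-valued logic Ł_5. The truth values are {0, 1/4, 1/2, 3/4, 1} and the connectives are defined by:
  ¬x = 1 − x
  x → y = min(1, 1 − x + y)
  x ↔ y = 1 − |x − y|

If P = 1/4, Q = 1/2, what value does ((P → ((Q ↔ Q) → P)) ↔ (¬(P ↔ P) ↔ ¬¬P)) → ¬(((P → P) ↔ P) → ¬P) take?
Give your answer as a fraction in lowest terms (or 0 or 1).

1/4

Q ↔ Q = 1/2 ↔ 1/2 = 1
(Q ↔ Q) → P = 1 → 1/4 = 1/4
P → ((Q ↔ Q) → P) = 1/4 → 1/4 = 1
P ↔ P = 1/4 ↔ 1/4 = 1
¬(P ↔ P) = ¬1 = 0
¬P = ¬1/4 = 3/4
¬¬P = ¬3/4 = 1/4
¬(P ↔ P) ↔ ¬¬P = 0 ↔ 1/4 = 3/4
(P → ((Q ↔ Q) → P)) ↔ (¬(P ↔ P) ↔ ¬¬P) = 1 ↔ 3/4 = 3/4
P → P = 1/4 → 1/4 = 1
(P → P) ↔ P = 1 ↔ 1/4 = 1/4
¬P = ¬1/4 = 3/4
((P → P) ↔ P) → ¬P = 1/4 → 3/4 = 1
¬(((P → P) ↔ P) → ¬P) = ¬1 = 0
((P → ((Q ↔ Q) → P)) ↔ (¬(P ↔ P) ↔ ¬¬P)) → ¬(((P → P) ↔ P) → ¬P) = 3/4 → 0 = 1/4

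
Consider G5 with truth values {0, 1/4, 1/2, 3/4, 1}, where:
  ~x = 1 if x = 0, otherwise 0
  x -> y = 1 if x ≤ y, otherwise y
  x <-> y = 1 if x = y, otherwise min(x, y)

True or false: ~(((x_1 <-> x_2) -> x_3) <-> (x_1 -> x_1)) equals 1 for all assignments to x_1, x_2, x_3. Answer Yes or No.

No

Counterexample: take x_1 = 0, x_2 = 0, x_3 = 1/4.
x_1 <-> x_2 = 0 <-> 0 = 1
(x_1 <-> x_2) -> x_3 = 1 -> 1/4 = 1/4
x_1 -> x_1 = 0 -> 0 = 1
((x_1 <-> x_2) -> x_3) <-> (x_1 -> x_1) = 1/4 <-> 1 = 1/4
~(((x_1 <-> x_2) -> x_3) <-> (x_1 -> x_1)) = ~1/4 = 0
This gives 0 ≠ 1.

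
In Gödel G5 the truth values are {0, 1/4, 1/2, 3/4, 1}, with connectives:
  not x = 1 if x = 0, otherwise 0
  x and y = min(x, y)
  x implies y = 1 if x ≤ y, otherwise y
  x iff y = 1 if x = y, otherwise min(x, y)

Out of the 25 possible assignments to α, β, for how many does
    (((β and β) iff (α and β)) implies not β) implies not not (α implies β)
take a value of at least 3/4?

21

value 1: 21 assignments (counts)
value 0: 4 assignments
So 21 of the 25 assignments meet the threshold.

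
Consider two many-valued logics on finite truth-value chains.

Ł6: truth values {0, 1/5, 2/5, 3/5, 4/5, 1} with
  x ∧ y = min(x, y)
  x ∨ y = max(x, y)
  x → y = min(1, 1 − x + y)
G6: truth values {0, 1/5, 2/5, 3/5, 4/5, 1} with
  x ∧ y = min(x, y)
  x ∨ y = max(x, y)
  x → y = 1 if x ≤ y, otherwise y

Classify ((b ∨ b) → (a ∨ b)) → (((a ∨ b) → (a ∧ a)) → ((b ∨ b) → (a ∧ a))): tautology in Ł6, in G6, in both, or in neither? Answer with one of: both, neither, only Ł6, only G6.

both

In Ł6: every assignment gives 1 — tautology.
In G6: every assignment gives 1 — tautology.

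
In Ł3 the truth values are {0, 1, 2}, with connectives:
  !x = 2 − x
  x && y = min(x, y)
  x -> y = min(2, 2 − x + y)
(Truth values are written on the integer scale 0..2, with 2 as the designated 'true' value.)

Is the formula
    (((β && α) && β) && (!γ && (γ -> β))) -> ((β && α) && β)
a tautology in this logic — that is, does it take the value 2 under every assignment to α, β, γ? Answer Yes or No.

Yes

At α = 1, β = 2, γ = 2, for instance:
β && α = 2 && 1 = 1
(β && α) && β = 1 && 2 = 1
!γ = !2 = 0
γ -> β = 2 -> 2 = 2
!γ && (γ -> β) = 0 && 2 = 0
((β && α) && β) && (!γ && (γ -> β)) = 1 && 0 = 0
(((β && α) && β) && (!γ && (γ -> β))) -> ((β && α) && β) = 0 -> 1 = 2
and checking the remaining 26 assignments likewise gives ≥ 2 in every case.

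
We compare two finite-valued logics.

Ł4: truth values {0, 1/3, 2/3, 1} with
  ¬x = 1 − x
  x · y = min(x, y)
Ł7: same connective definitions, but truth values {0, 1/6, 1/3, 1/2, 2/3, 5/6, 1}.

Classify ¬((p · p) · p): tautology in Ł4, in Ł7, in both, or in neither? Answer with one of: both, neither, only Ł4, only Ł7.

In Ł4: at p = 1/3 the value is 2/3 — not a tautology.
In Ł7: at p = 1/6 the value is 5/6 — not a tautology.

neither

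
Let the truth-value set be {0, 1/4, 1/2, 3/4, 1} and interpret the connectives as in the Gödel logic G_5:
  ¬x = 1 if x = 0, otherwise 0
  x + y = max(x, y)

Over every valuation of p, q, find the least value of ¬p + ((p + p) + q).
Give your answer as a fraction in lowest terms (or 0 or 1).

Take p = 1/4, q = 0:
¬p = ¬1/4 = 0
p + p = 1/4 + 1/4 = 1/4
(p + p) + q = 1/4 + 0 = 1/4
¬p + ((p + p) + q) = 0 + 1/4 = 1/4
No assignment yields a value below 1/4, so this is the minimum.

1/4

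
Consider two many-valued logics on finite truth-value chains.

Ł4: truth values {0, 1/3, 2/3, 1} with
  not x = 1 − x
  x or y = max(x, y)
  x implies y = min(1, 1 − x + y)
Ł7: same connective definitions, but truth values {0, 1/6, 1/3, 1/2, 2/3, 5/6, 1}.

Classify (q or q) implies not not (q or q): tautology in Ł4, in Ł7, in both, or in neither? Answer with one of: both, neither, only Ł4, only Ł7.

both

In Ł4: every assignment gives 1 — tautology.
In Ł7: every assignment gives 1 — tautology.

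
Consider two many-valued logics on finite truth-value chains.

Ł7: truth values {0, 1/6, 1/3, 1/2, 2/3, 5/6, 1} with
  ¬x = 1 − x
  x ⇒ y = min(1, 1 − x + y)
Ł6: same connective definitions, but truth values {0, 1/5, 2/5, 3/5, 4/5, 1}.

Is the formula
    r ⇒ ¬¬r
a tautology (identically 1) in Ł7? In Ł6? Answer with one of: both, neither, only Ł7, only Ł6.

both

In Ł7: every assignment gives 1 — tautology.
In Ł6: every assignment gives 1 — tautology.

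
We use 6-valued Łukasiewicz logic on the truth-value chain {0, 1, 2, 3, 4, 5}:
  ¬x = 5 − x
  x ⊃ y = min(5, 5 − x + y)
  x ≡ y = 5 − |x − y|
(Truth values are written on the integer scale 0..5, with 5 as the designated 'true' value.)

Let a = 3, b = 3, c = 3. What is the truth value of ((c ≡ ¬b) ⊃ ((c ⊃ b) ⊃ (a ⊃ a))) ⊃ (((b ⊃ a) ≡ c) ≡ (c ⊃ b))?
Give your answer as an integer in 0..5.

¬b = ¬3 = 2
c ≡ ¬b = 3 ≡ 2 = 4
c ⊃ b = 3 ⊃ 3 = 5
a ⊃ a = 3 ⊃ 3 = 5
(c ⊃ b) ⊃ (a ⊃ a) = 5 ⊃ 5 = 5
(c ≡ ¬b) ⊃ ((c ⊃ b) ⊃ (a ⊃ a)) = 4 ⊃ 5 = 5
b ⊃ a = 3 ⊃ 3 = 5
(b ⊃ a) ≡ c = 5 ≡ 3 = 3
c ⊃ b = 3 ⊃ 3 = 5
((b ⊃ a) ≡ c) ≡ (c ⊃ b) = 3 ≡ 5 = 3
((c ≡ ¬b) ⊃ ((c ⊃ b) ⊃ (a ⊃ a))) ⊃ (((b ⊃ a) ≡ c) ≡ (c ⊃ b)) = 5 ⊃ 3 = 3

3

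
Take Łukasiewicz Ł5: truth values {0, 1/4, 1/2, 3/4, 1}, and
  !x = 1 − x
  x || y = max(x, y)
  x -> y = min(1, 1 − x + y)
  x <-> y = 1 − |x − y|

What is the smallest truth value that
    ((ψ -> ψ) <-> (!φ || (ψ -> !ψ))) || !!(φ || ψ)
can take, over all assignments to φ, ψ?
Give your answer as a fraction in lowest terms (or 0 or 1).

Take φ = 1/4, ψ = 3/4:
ψ -> ψ = 3/4 -> 3/4 = 1
!φ = !1/4 = 3/4
!ψ = !3/4 = 1/4
ψ -> !ψ = 3/4 -> 1/4 = 1/2
!φ || (ψ -> !ψ) = 3/4 || 1/2 = 3/4
(ψ -> ψ) <-> (!φ || (ψ -> !ψ)) = 1 <-> 3/4 = 3/4
φ || ψ = 1/4 || 3/4 = 3/4
!(φ || ψ) = !3/4 = 1/4
!!(φ || ψ) = !1/4 = 3/4
((ψ -> ψ) <-> (!φ || (ψ -> !ψ))) || !!(φ || ψ) = 3/4 || 3/4 = 3/4
No assignment yields a value below 3/4, so this is the minimum.

3/4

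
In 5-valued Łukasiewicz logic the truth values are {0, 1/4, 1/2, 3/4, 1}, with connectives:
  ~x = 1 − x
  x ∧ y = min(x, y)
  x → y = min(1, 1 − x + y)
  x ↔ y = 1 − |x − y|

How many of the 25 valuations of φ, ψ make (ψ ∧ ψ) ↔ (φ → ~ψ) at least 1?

3

value 1: 3 assignments (counts)
value 3/4: 5 assignments
value 1/2: 6 assignments
value 1/4: 5 assignments
value 0: 6 assignments
So 3 of the 25 assignments meet the threshold.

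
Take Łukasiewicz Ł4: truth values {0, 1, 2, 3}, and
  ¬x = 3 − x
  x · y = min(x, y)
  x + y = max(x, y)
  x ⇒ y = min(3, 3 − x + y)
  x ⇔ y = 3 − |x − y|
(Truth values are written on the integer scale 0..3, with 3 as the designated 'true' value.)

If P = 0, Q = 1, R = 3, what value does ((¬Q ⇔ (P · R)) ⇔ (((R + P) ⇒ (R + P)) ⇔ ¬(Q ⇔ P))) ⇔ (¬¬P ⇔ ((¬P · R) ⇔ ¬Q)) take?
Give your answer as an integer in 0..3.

¬Q = ¬1 = 2
P · R = 0 · 3 = 0
¬Q ⇔ (P · R) = 2 ⇔ 0 = 1
R + P = 3 + 0 = 3
R + P = 3 + 0 = 3
(R + P) ⇒ (R + P) = 3 ⇒ 3 = 3
Q ⇔ P = 1 ⇔ 0 = 2
¬(Q ⇔ P) = ¬2 = 1
((R + P) ⇒ (R + P)) ⇔ ¬(Q ⇔ P) = 3 ⇔ 1 = 1
(¬Q ⇔ (P · R)) ⇔ (((R + P) ⇒ (R + P)) ⇔ ¬(Q ⇔ P)) = 1 ⇔ 1 = 3
¬P = ¬0 = 3
¬¬P = ¬3 = 0
¬P = ¬0 = 3
¬P · R = 3 · 3 = 3
¬Q = ¬1 = 2
(¬P · R) ⇔ ¬Q = 3 ⇔ 2 = 2
¬¬P ⇔ ((¬P · R) ⇔ ¬Q) = 0 ⇔ 2 = 1
((¬Q ⇔ (P · R)) ⇔ (((R + P) ⇒ (R + P)) ⇔ ¬(Q ⇔ P))) ⇔ (¬¬P ⇔ ((¬P · R) ⇔ ¬Q)) = 3 ⇔ 1 = 1

1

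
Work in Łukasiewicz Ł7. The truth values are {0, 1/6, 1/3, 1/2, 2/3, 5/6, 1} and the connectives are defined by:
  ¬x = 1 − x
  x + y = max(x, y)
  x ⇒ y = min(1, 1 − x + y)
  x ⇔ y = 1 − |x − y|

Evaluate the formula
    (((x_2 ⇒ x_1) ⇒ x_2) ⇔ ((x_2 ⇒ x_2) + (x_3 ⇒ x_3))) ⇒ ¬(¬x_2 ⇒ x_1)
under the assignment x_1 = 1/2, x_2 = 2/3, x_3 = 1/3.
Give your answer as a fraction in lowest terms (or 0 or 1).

1/6

x_2 ⇒ x_1 = 2/3 ⇒ 1/2 = 5/6
(x_2 ⇒ x_1) ⇒ x_2 = 5/6 ⇒ 2/3 = 5/6
x_2 ⇒ x_2 = 2/3 ⇒ 2/3 = 1
x_3 ⇒ x_3 = 1/3 ⇒ 1/3 = 1
(x_2 ⇒ x_2) + (x_3 ⇒ x_3) = 1 + 1 = 1
((x_2 ⇒ x_1) ⇒ x_2) ⇔ ((x_2 ⇒ x_2) + (x_3 ⇒ x_3)) = 5/6 ⇔ 1 = 5/6
¬x_2 = ¬2/3 = 1/3
¬x_2 ⇒ x_1 = 1/3 ⇒ 1/2 = 1
¬(¬x_2 ⇒ x_1) = ¬1 = 0
(((x_2 ⇒ x_1) ⇒ x_2) ⇔ ((x_2 ⇒ x_2) + (x_3 ⇒ x_3))) ⇒ ¬(¬x_2 ⇒ x_1) = 5/6 ⇒ 0 = 1/6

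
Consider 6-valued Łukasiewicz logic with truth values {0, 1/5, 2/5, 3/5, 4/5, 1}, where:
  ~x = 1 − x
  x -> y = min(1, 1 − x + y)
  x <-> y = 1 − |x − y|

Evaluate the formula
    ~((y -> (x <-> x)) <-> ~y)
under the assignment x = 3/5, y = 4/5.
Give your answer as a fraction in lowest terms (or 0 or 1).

x <-> x = 3/5 <-> 3/5 = 1
y -> (x <-> x) = 4/5 -> 1 = 1
~y = ~4/5 = 1/5
(y -> (x <-> x)) <-> ~y = 1 <-> 1/5 = 1/5
~((y -> (x <-> x)) <-> ~y) = ~1/5 = 4/5

4/5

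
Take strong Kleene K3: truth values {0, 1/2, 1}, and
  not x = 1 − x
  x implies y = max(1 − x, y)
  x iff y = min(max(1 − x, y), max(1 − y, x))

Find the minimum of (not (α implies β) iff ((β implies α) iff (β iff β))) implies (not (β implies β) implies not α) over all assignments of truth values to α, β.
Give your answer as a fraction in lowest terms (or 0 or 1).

1/2

Take α = 1/2, β = 1/2:
α implies β = 1/2 implies 1/2 = 1/2
not (α implies β) = not 1/2 = 1/2
β implies α = 1/2 implies 1/2 = 1/2
β iff β = 1/2 iff 1/2 = 1/2
(β implies α) iff (β iff β) = 1/2 iff 1/2 = 1/2
not (α implies β) iff ((β implies α) iff (β iff β)) = 1/2 iff 1/2 = 1/2
β implies β = 1/2 implies 1/2 = 1/2
not (β implies β) = not 1/2 = 1/2
not α = not 1/2 = 1/2
not (β implies β) implies not α = 1/2 implies 1/2 = 1/2
(not (α implies β) iff ((β implies α) iff (β iff β))) implies (not (β implies β) implies not α) = 1/2 implies 1/2 = 1/2
No assignment yields a value below 1/2, so this is the minimum.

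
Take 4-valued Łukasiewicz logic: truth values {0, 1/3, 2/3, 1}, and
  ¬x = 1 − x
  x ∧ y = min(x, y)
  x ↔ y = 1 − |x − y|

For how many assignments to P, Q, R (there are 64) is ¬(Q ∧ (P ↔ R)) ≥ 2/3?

value 1: 22 assignments (counts)
value 2/3: 22 assignments (counts)
value 1/3: 16 assignments
value 0: 4 assignments
So 44 of the 64 assignments meet the threshold.

44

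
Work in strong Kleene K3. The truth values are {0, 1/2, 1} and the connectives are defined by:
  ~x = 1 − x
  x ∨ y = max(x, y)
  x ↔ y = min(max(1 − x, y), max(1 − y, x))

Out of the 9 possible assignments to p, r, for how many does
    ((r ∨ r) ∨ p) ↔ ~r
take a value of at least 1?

p = 0, r = 0 ↦ 0  <
p = 0, r = 1/2 ↦ 1/2  <
p = 0, r = 1 ↦ 0  <
p = 1/2, r = 0 ↦ 1/2  <
p = 1/2, r = 1/2 ↦ 1/2  <
p = 1/2, r = 1 ↦ 0  <
p = 1, r = 0 ↦ 1  ≥
p = 1, r = 1/2 ↦ 1/2  <
p = 1, r = 1 ↦ 0  <
So 1 of the 9 assignments meets the threshold.

1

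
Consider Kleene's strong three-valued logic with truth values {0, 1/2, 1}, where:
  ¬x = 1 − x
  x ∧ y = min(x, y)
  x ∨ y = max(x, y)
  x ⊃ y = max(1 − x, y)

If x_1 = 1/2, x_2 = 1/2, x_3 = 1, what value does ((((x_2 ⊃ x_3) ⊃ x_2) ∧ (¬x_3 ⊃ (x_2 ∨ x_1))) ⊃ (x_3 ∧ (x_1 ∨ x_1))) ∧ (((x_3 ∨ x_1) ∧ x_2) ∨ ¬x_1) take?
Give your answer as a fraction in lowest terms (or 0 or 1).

x_2 ⊃ x_3 = 1/2 ⊃ 1 = 1
(x_2 ⊃ x_3) ⊃ x_2 = 1 ⊃ 1/2 = 1/2
¬x_3 = ¬1 = 0
x_2 ∨ x_1 = 1/2 ∨ 1/2 = 1/2
¬x_3 ⊃ (x_2 ∨ x_1) = 0 ⊃ 1/2 = 1
((x_2 ⊃ x_3) ⊃ x_2) ∧ (¬x_3 ⊃ (x_2 ∨ x_1)) = 1/2 ∧ 1 = 1/2
x_1 ∨ x_1 = 1/2 ∨ 1/2 = 1/2
x_3 ∧ (x_1 ∨ x_1) = 1 ∧ 1/2 = 1/2
(((x_2 ⊃ x_3) ⊃ x_2) ∧ (¬x_3 ⊃ (x_2 ∨ x_1))) ⊃ (x_3 ∧ (x_1 ∨ x_1)) = 1/2 ⊃ 1/2 = 1/2
x_3 ∨ x_1 = 1 ∨ 1/2 = 1
(x_3 ∨ x_1) ∧ x_2 = 1 ∧ 1/2 = 1/2
¬x_1 = ¬1/2 = 1/2
((x_3 ∨ x_1) ∧ x_2) ∨ ¬x_1 = 1/2 ∨ 1/2 = 1/2
((((x_2 ⊃ x_3) ⊃ x_2) ∧ (¬x_3 ⊃ (x_2 ∨ x_1))) ⊃ (x_3 ∧ (x_1 ∨ x_1))) ∧ (((x_3 ∨ x_1) ∧ x_2) ∨ ¬x_1) = 1/2 ∧ 1/2 = 1/2

1/2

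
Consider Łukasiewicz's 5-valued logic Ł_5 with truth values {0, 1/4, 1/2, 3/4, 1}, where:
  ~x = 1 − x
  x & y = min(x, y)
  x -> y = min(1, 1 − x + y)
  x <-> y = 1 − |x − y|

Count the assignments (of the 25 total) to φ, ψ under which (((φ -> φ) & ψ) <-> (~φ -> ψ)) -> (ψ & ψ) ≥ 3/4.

value 1: 15 assignments (counts)
value 3/4: 4 assignments (counts)
value 1/2: 3 assignments
value 1/4: 2 assignments
value 0: 1 assignment
So 19 of the 25 assignments meet the threshold.

19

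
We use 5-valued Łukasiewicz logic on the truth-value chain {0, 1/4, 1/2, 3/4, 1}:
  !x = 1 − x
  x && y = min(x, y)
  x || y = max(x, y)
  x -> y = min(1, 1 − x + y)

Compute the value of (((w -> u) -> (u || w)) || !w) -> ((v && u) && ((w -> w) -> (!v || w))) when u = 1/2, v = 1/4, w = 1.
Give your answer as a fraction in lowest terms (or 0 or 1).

w -> u = 1 -> 1/2 = 1/2
u || w = 1/2 || 1 = 1
(w -> u) -> (u || w) = 1/2 -> 1 = 1
!w = !1 = 0
((w -> u) -> (u || w)) || !w = 1 || 0 = 1
v && u = 1/4 && 1/2 = 1/4
w -> w = 1 -> 1 = 1
!v = !1/4 = 3/4
!v || w = 3/4 || 1 = 1
(w -> w) -> (!v || w) = 1 -> 1 = 1
(v && u) && ((w -> w) -> (!v || w)) = 1/4 && 1 = 1/4
(((w -> u) -> (u || w)) || !w) -> ((v && u) && ((w -> w) -> (!v || w))) = 1 -> 1/4 = 1/4

1/4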